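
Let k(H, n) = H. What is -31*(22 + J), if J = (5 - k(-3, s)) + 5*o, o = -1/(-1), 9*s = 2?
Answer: -1085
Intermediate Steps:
s = 2/9 (s = (1/9)*2 = 2/9 ≈ 0.22222)
o = 1 (o = -1*(-1) = 1)
J = 13 (J = (5 - 1*(-3)) + 5*1 = (5 + 3) + 5 = 8 + 5 = 13)
-31*(22 + J) = -31*(22 + 13) = -31*35 = -1085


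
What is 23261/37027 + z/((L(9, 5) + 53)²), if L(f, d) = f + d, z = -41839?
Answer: -1444754024/166214203 ≈ -8.6921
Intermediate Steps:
L(f, d) = d + f
23261/37027 + z/((L(9, 5) + 53)²) = 23261/37027 - 41839/((5 + 9) + 53)² = 23261*(1/37027) - 41839/(14 + 53)² = 23261/37027 - 41839/(67²) = 23261/37027 - 41839/4489 = -1444754024/166214203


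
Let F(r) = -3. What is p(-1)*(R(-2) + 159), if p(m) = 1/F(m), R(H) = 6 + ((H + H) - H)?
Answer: -163/3 ≈ -54.333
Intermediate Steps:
R(H) = 6 + H (R(H) = 6 + (2*H - H) = 6 + H)
p(m) = -1/3 (p(m) = 1/(-3) = -1/3)
p(-1)*(R(-2) + 159) = -((6 - 2) + 159)/3 = -(4 + 159)/3 = -1/3*163 = -163/3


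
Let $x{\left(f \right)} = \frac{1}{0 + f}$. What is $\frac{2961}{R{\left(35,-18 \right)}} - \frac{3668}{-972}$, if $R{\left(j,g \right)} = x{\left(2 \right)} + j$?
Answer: $\frac{1504153}{17253} \approx 87.182$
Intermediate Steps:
$x{\left(f \right)} = \frac{1}{f}$
$R{\left(j,g \right)} = \frac{1}{2} + j$
$\frac{2961}{R{\left(35,-18 \right)}} - \frac{3668}{-972} = \frac{2961}{\frac{1}{2} + 35} - \frac{3668}{-972} = \frac{2961}{\frac{71}{2}} - - \frac{917}{243} = 2961 \cdot \frac{2}{71} + \frac{917}{243} = \frac{5922}{71} + \frac{917}{243} = \frac{1504153}{17253}$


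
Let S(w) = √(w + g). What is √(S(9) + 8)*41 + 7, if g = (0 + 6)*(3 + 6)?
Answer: 7 + 41*√(8 + 3*√7) ≈ 170.68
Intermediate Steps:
g = 54 (g = 6*9 = 54)
S(w) = √(54 + w) (S(w) = √(w + 54) = √(54 + w))
√(S(9) + 8)*41 + 7 = √(√(54 + 9) + 8)*41 + 7 = √(√63 + 8)*41 + 7 = √(3*√7 + 8)*41 + 7 = √(8 + 3*√7)*41 + 7 = 41*√(8 + 3*√7) + 7 = 7 + 41*√(8 + 3*√7)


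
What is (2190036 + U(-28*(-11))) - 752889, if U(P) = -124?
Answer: 1437023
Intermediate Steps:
(2190036 + U(-28*(-11))) - 752889 = (2190036 - 124) - 752889 = 2189912 - 752889 = 1437023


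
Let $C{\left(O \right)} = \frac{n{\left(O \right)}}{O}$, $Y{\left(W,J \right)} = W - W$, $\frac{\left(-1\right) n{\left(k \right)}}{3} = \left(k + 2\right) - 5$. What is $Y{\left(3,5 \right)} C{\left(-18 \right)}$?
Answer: $0$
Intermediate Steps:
$n{\left(k \right)} = 9 - 3 k$ ($n{\left(k \right)} = - 3 \left(\left(k + 2\right) - 5\right) = - 3 \left(\left(2 + k\right) - 5\right) = - 3 \left(-3 + k\right) = 9 - 3 k$)
$Y{\left(W,J \right)} = 0$
$C{\left(O \right)} = \frac{9 - 3 O}{O}$
$Y{\left(3,5 \right)} C{\left(-18 \right)} = 0 \left(-3 + \frac{9}{-18}\right) = 0 \left(-3 + 9 \left(- \frac{1}{18}\right)\right) = 0 \left(-3 - \frac{1}{2}\right) = 0 \left(- \frac{7}{2}\right) = 0$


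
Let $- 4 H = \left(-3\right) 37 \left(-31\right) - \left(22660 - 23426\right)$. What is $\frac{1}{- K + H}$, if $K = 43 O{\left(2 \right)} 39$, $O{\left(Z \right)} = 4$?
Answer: $- \frac{4}{31039} \approx -0.00012887$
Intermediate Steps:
$K = 6708$ ($K = 43 \cdot 4 \cdot 39 = 172 \cdot 39 = 6708$)
$H = - \frac{4207}{4}$ ($H = - \frac{\left(-3\right) 37 \left(-31\right) - \left(22660 - 23426\right)}{4} = - \frac{\left(-111\right) \left(-31\right) - -766}{4} = - \frac{3441 + 766}{4} = \left(- \frac{1}{4}\right) 4207 = - \frac{4207}{4} \approx -1051.8$)
$\frac{1}{- K + H} = \frac{1}{\left(-1\right) 6708 - \frac{4207}{4}} = \frac{1}{-6708 - \frac{4207}{4}} = \frac{1}{- \frac{31039}{4}} = - \frac{4}{31039}$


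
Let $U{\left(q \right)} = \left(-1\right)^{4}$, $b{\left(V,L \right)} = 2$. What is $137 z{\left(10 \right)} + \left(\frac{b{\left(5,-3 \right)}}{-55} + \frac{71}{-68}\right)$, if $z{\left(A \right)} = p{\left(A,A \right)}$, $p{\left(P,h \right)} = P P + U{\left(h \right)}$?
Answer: $\frac{51746339}{3740} \approx 13836.0$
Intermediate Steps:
$U{\left(q \right)} = 1$
$p{\left(P,h \right)} = 1 + P^{2}$ ($p{\left(P,h \right)} = P P + 1 = P^{2} + 1 = 1 + P^{2}$)
$z{\left(A \right)} = 1 + A^{2}$
$137 z{\left(10 \right)} + \left(\frac{b{\left(5,-3 \right)}}{-55} + \frac{71}{-68}\right) = 137 \left(1 + 10^{2}\right) + \left(\frac{2}{-55} + \frac{71}{-68}\right) = 137 \left(1 + 100\right) + \left(2 \left(- \frac{1}{55}\right) + 71 \left(- \frac{1}{68}\right)\right) = 137 \cdot 101 - \frac{4041}{3740} = 13837 - \frac{4041}{3740} = \frac{51746339}{3740}$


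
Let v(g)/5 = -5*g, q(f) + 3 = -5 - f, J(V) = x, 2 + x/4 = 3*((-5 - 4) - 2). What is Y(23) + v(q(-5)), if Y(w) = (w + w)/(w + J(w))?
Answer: 8729/117 ≈ 74.607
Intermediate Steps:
x = -140 (x = -8 + 4*(3*((-5 - 4) - 2)) = -8 + 4*(3*(-9 - 2)) = -8 + 4*(3*(-11)) = -8 + 4*(-33) = -8 - 132 = -140)
J(V) = -140
q(f) = -8 - f (q(f) = -3 + (-5 - f) = -8 - f)
v(g) = -25*g (v(g) = 5*(-5*g) = -25*g)
Y(w) = 2*w/(-140 + w) (Y(w) = (w + w)/(w - 140) = (2*w)/(-140 + w) = 2*w/(-140 + w))
Y(23) + v(q(-5)) = 2*23/(-140 + 23) - 25*(-8 - 1*(-5)) = 2*23/(-117) - 25*(-8 + 5) = 2*23*(-1/117) - 25*(-3) = -46/117 + 75 = 8729/117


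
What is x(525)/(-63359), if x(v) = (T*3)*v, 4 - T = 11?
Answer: 11025/63359 ≈ 0.17401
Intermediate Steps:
T = -7 (T = 4 - 1*11 = 4 - 11 = -7)
x(v) = -21*v (x(v) = (-7*3)*v = -21*v)
x(525)/(-63359) = -21*525/(-63359) = -11025*(-1/63359) = 11025/63359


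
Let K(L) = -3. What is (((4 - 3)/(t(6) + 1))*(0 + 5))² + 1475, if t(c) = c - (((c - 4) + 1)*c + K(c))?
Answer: 94425/64 ≈ 1475.4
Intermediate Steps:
t(c) = 3 + c - c*(-3 + c) (t(c) = c - (((c - 4) + 1)*c - 3) = c - (((-4 + c) + 1)*c - 3) = c - ((-3 + c)*c - 3) = c - (c*(-3 + c) - 3) = c - (-3 + c*(-3 + c)) = c + (3 - c*(-3 + c)) = 3 + c - c*(-3 + c))
(((4 - 3)/(t(6) + 1))*(0 + 5))² + 1475 = (((4 - 3)/((3 - 1*6² + 4*6) + 1))*(0 + 5))² + 1475 = ((1/((3 - 1*36 + 24) + 1))*5)² + 1475 = ((1/((3 - 36 + 24) + 1))*5)² + 1475 = ((1/(-9 + 1))*5)² + 1475 = ((1/(-8))*5)² + 1475 = ((1*(-⅛))*5)² + 1475 = (-⅛*5)² + 1475 = (-5/8)² + 1475 = 25/64 + 1475 = 94425/64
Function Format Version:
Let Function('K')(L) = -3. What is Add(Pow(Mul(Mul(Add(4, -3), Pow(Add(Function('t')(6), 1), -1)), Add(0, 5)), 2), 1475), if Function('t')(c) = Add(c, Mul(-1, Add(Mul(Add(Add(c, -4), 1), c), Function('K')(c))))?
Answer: Rational(94425, 64) ≈ 1475.4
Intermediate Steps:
Function('t')(c) = Add(3, c, Mul(-1, c, Add(-3, c))) (Function('t')(c) = Add(c, Mul(-1, Add(Mul(Add(Add(c, -4), 1), c), -3))) = Add(c, Mul(-1, Add(Mul(Add(Add(-4, c), 1), c), -3))) = Add(c, Mul(-1, Add(Mul(Add(-3, c), c), -3))) = Add(c, Mul(-1, Add(Mul(c, Add(-3, c)), -3))) = Add(c, Mul(-1, Add(-3, Mul(c, Add(-3, c))))) = Add(c, Add(3, Mul(-1, c, Add(-3, c)))) = Add(3, c, Mul(-1, c, Add(-3, c))))
Add(Pow(Mul(Mul(Add(4, -3), Pow(Add(Function('t')(6), 1), -1)), Add(0, 5)), 2), 1475) = Add(Pow(Mul(Mul(Add(4, -3), Pow(Add(Add(3, Mul(-1, Pow(6, 2)), Mul(4, 6)), 1), -1)), Add(0, 5)), 2), 1475) = Add(Pow(Mul(Mul(1, Pow(Add(Add(3, Mul(-1, 36), 24), 1), -1)), 5), 2), 1475) = Add(Pow(Mul(Mul(1, Pow(Add(Add(3, -36, 24), 1), -1)), 5), 2), 1475) = Add(Pow(Mul(Mul(1, Pow(Add(-9, 1), -1)), 5), 2), 1475) = Add(Pow(Mul(Mul(1, Pow(-8, -1)), 5), 2), 1475) = Add(Pow(Mul(Mul(1, Rational(-1, 8)), 5), 2), 1475) = Add(Pow(Mul(Rational(-1, 8), 5), 2), 1475) = Add(Pow(Rational(-5, 8), 2), 1475) = Add(Rational(25, 64), 1475) = Rational(94425, 64)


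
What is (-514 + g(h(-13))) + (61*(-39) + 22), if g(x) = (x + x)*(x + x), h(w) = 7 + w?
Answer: -2727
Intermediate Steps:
g(x) = 4*x² (g(x) = (2*x)*(2*x) = 4*x²)
(-514 + g(h(-13))) + (61*(-39) + 22) = (-514 + 4*(7 - 13)²) + (61*(-39) + 22) = (-514 + 4*(-6)²) + (-2379 + 22) = (-514 + 4*36) - 2357 = (-514 + 144) - 2357 = -370 - 2357 = -2727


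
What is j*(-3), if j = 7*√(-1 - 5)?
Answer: -21*I*√6 ≈ -51.439*I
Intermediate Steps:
j = 7*I*√6 (j = 7*√(-6) = 7*(I*√6) = 7*I*√6 ≈ 17.146*I)
j*(-3) = (7*I*√6)*(-3) = -21*I*√6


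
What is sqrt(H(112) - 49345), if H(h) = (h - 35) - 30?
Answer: 157*I*sqrt(2) ≈ 222.03*I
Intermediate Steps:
H(h) = -65 + h (H(h) = (-35 + h) - 30 = -65 + h)
sqrt(H(112) - 49345) = sqrt((-65 + 112) - 49345) = sqrt(47 - 49345) = sqrt(-49298) = 157*I*sqrt(2)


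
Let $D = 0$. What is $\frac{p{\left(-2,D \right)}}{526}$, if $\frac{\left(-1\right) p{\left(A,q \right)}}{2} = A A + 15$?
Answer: $- \frac{19}{263} \approx -0.072243$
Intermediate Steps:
$p{\left(A,q \right)} = -30 - 2 A^{2}$ ($p{\left(A,q \right)} = - 2 \left(A A + 15\right) = - 2 \left(A^{2} + 15\right) = - 2 \left(15 + A^{2}\right) = -30 - 2 A^{2}$)
$\frac{p{\left(-2,D \right)}}{526} = \frac{-30 - 2 \left(-2\right)^{2}}{526} = \left(-30 - 8\right) \frac{1}{526} = \left(-38\right) \frac{1}{526} = - \frac{19}{263}$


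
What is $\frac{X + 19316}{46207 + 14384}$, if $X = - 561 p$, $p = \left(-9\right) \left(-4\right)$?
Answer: $- \frac{880}{60591} \approx -0.014524$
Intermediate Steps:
$p = 36$
$X = -20196$ ($X = \left(-561\right) 36 = -20196$)
$\frac{X + 19316}{46207 + 14384} = \frac{-20196 + 19316}{46207 + 14384} = - \frac{880}{60591}$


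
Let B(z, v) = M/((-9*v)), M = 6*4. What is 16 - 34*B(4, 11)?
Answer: 800/33 ≈ 24.242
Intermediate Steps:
M = 24
B(z, v) = -8/(3*v) (B(z, v) = 24/((-9*v)) = 24*(-1/(9*v)) = -8/(3*v))
16 - 34*B(4, 11) = 16 - (-272)/(3*11) = 16 - 34*(-8/33) = 16 + 272/33 = 800/33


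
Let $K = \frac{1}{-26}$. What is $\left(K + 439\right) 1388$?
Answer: $\frac{7920622}{13} \approx 6.0928 \cdot 10^{5}$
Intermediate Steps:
$K = - \frac{1}{26} \approx -0.038462$
$\left(K + 439\right) 1388 = \left(- \frac{1}{26} + 439\right) 1388 = \frac{11413}{26} \cdot 1388 = \frac{7920622}{13}$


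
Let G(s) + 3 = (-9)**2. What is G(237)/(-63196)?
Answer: -39/31598 ≈ -0.0012343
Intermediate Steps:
G(s) = 78 (G(s) = -3 + (-9)**2 = -3 + 81 = 78)
G(237)/(-63196) = 78/(-63196) = 78*(-1/63196) = -39/31598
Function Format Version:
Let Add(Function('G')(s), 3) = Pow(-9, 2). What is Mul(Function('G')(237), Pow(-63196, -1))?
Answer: Rational(-39, 31598) ≈ -0.0012343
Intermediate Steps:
Function('G')(s) = 78 (Function('G')(s) = Add(-3, Pow(-9, 2)) = Add(-3, 81) = 78)
Mul(Function('G')(237), Pow(-63196, -1)) = Mul(78, Pow(-63196, -1)) = Mul(78, Rational(-1, 63196)) = Rational(-39, 31598)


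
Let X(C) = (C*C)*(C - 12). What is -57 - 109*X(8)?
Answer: 27847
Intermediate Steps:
X(C) = C²*(-12 + C)
-57 - 109*X(8) = -57 - 109*8²*(-12 + 8) = -57 - 6976*(-4) = -57 - 109*(-256) = -57 + 27904 = 27847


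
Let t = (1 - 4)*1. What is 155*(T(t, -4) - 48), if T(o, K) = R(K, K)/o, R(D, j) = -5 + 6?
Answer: -22475/3 ≈ -7491.7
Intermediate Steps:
R(D, j) = 1
t = -3 (t = -3*1 = -3)
T(o, K) = 1/o
155*(T(t, -4) - 48) = 155*(1/(-3) - 48) = 155*(-1/3 - 48) = 155*(-145/3) = -22475/3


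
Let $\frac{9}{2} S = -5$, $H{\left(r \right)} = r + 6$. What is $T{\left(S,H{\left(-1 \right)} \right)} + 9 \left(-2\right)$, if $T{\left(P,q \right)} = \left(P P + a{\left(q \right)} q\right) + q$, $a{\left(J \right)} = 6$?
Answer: $\frac{1477}{81} \approx 18.235$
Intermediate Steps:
$H{\left(r \right)} = 6 + r$
$S = - \frac{10}{9}$ ($S = \frac{2}{9} \left(-5\right) = - \frac{10}{9} \approx -1.1111$)
$T{\left(P,q \right)} = P^{2} + 7 q$ ($T{\left(P,q \right)} = \left(P P + 6 q\right) + q = \left(P^{2} + 6 q\right) + q = P^{2} + 7 q$)
$T{\left(S,H{\left(-1 \right)} \right)} + 9 \left(-2\right) = \left(\left(- \frac{10}{9}\right)^{2} + 7 \left(6 - 1\right)\right) + 9 \left(-2\right) = \left(\frac{100}{81} + 7 \cdot 5\right) - 18 = \left(\frac{100}{81} + 35\right) - 18 = \frac{2935}{81} - 18 = \frac{1477}{81}$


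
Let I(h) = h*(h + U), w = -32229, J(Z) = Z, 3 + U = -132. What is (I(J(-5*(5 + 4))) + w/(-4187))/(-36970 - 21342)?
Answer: -33946929/244152344 ≈ -0.13904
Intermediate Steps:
U = -135 (U = -3 - 132 = -135)
I(h) = h*(-135 + h) (I(h) = h*(h - 135) = h*(-135 + h))
(I(J(-5*(5 + 4))) + w/(-4187))/(-36970 - 21342) = ((-5*(5 + 4))*(-135 - 5*(5 + 4)) - 32229/(-4187))/(-36970 - 21342) = ((-5*9)*(-135 - 5*9) - 32229*(-1/4187))/(-58312) = (-45*(-135 - 45) + 32229/4187)*(-1/58312) = (-45*(-180) + 32229/4187)*(-1/58312) = (8100 + 32229/4187)*(-1/58312) = (33946929/4187)*(-1/58312) = -33946929/244152344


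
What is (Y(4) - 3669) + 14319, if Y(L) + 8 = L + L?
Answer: 10650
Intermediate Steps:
Y(L) = -8 + 2*L (Y(L) = -8 + (L + L) = -8 + 2*L)
(Y(4) - 3669) + 14319 = ((-8 + 2*4) - 3669) + 14319 = ((-8 + 8) - 3669) + 14319 = (0 - 3669) + 14319 = -3669 + 14319 = 10650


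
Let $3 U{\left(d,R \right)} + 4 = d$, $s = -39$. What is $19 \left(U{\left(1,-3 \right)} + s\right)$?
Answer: $-760$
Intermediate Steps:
$U{\left(d,R \right)} = - \frac{4}{3} + \frac{d}{3}$
$19 \left(U{\left(1,-3 \right)} + s\right) = 19 \left(\left(- \frac{4}{3} + \frac{1}{3} \cdot 1\right) - 39\right) = 19 \left(\left(- \frac{4}{3} + \frac{1}{3}\right) - 39\right) = 19 \left(-1 - 39\right) = 19 \left(-40\right) = -760$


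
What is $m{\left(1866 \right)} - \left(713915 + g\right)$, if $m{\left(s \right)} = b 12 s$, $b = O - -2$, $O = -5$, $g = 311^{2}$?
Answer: $-877812$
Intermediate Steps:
$g = 96721$
$b = -3$ ($b = -5 - -2 = -5 + 2 = -3$)
$m{\left(s \right)} = - 36 s$ ($m{\left(s \right)} = \left(-3\right) 12 s = - 36 s$)
$m{\left(1866 \right)} - \left(713915 + g\right) = \left(-36\right) 1866 - 810636 = -67176 - 810636 = -877812$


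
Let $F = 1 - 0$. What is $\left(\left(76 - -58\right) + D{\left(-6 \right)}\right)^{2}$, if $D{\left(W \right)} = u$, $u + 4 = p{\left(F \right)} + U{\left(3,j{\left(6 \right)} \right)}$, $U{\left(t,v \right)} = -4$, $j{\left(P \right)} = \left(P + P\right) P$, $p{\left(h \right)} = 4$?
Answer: $16900$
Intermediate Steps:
$F = 1$ ($F = 1 + 0 = 1$)
$j{\left(P \right)} = 2 P^{2}$ ($j{\left(P \right)} = 2 P P = 2 P^{2}$)
$u = -4$ ($u = -4 + \left(4 - 4\right) = -4 + 0 = -4$)
$D{\left(W \right)} = -4$
$\left(\left(76 - -58\right) + D{\left(-6 \right)}\right)^{2} = \left(\left(76 - -58\right) - 4\right)^{2} = \left(\left(76 + 58\right) - 4\right)^{2} = \left(134 - 4\right)^{2} = 130^{2} = 16900$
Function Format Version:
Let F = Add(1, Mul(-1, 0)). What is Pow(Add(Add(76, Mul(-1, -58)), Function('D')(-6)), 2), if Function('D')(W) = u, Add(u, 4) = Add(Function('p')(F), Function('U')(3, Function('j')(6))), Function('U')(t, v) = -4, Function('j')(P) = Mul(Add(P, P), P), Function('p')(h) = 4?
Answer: 16900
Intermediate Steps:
F = 1 (F = Add(1, 0) = 1)
Function('j')(P) = Mul(2, Pow(P, 2)) (Function('j')(P) = Mul(Mul(2, P), P) = Mul(2, Pow(P, 2)))
u = -4 (u = Add(-4, Add(4, -4)) = Add(-4, 0) = -4)
Function('D')(W) = -4
Pow(Add(Add(76, Mul(-1, -58)), Function('D')(-6)), 2) = Pow(Add(Add(76, Mul(-1, -58)), -4), 2) = Pow(Add(Add(76, 58), -4), 2) = Pow(Add(134, -4), 2) = Pow(130, 2) = 16900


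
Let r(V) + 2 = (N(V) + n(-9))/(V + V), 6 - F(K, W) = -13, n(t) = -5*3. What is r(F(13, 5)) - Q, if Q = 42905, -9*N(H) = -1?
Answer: -7337164/171 ≈ -42907.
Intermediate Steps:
n(t) = -15
F(K, W) = 19 (F(K, W) = 6 - 1*(-13) = 6 + 13 = 19)
N(H) = ⅑ (N(H) = -⅑*(-1) = ⅑)
r(V) = -2 - 67/(9*V) (r(V) = -2 + (⅑ - 15)/(V + V) = -2 - 134*1/(2*V)/9 = -2 - 67/(9*V))
r(F(13, 5)) - Q = (-2 - 67/9/19) - 1*42905 = (-2 - 67/9*1/19) - 42905 = (-2 - 67/171) - 42905 = -409/171 - 42905 = -7337164/171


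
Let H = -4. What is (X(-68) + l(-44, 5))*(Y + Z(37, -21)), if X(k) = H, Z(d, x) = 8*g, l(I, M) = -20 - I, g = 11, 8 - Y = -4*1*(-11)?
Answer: 1040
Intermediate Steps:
Y = -36 (Y = 8 - (-4*1)*(-11) = 8 - (-4)*(-11) = 8 - 1*44 = 8 - 44 = -36)
Z(d, x) = 88 (Z(d, x) = 8*11 = 88)
X(k) = -4
(X(-68) + l(-44, 5))*(Y + Z(37, -21)) = (-4 + (-20 - 1*(-44)))*(-36 + 88) = (-4 + (-20 + 44))*52 = (-4 + 24)*52 = 20*52 = 1040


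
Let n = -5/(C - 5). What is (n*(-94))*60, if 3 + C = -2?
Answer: -2820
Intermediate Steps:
C = -5 (C = -3 - 2 = -5)
n = 1/2 (n = -5/(-5 - 5) = -5/(-10) = -1/10*(-5) = 1/2 ≈ 0.50000)
(n*(-94))*60 = ((1/2)*(-94))*60 = -47*60 = -2820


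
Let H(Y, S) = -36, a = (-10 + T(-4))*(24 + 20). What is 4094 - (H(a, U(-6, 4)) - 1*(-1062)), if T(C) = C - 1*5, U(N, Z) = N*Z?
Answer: 3068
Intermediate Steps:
T(C) = -5 + C (T(C) = C - 5 = -5 + C)
a = -836 (a = (-10 + (-5 - 4))*(24 + 20) = (-10 - 9)*44 = -19*44 = -836)
4094 - (H(a, U(-6, 4)) - 1*(-1062)) = 4094 - (-36 - 1*(-1062)) = 4094 - (-36 + 1062) = 4094 - 1*1026 = 4094 - 1026 = 3068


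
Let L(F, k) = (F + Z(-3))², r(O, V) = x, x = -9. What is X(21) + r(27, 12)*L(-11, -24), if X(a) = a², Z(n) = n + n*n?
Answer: 216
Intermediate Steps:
Z(n) = n + n²
r(O, V) = -9
L(F, k) = (6 + F)² (L(F, k) = (F - 3*(1 - 3))² = (F - 3*(-2))² = (F + 6)² = (6 + F)²)
X(21) + r(27, 12)*L(-11, -24) = 21² - 9*(6 - 11)² = 441 - 9*(-5)² = 441 - 9*25 = 441 - 225 = 216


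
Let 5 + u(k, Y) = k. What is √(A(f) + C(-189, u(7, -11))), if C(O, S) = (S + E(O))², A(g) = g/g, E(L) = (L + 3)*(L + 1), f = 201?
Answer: √1222900901 ≈ 34970.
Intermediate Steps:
u(k, Y) = -5 + k
E(L) = (1 + L)*(3 + L) (E(L) = (3 + L)*(1 + L) = (1 + L)*(3 + L))
A(g) = 1
C(O, S) = (3 + S + O² + 4*O)² (C(O, S) = (S + (3 + O² + 4*O))² = (3 + S + O² + 4*O)²)
√(A(f) + C(-189, u(7, -11))) = √(1 + (3 + (-5 + 7) + (-189)² + 4*(-189))²) = √(1 + (3 + 2 + 35721 - 756)²) = √(1 + 34970²) = √(1 + 1222900900) = √1222900901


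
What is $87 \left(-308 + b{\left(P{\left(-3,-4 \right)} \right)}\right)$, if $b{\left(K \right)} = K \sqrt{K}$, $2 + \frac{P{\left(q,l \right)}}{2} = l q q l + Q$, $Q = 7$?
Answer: $-26796 + 25926 \sqrt{298} \approx 4.2076 \cdot 10^{5}$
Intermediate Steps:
$P{\left(q,l \right)} = 10 + 2 l^{2} q^{2}$ ($P{\left(q,l \right)} = -4 + 2 \left(l q q l + 7\right) = -4 + 2 \left(l q^{2} l + 7\right) = -4 + 2 \left(l^{2} q^{2} + 7\right) = -4 + 2 \left(7 + l^{2} q^{2}\right) = -4 + \left(14 + 2 l^{2} q^{2}\right) = 10 + 2 l^{2} q^{2}$)
$b{\left(K \right)} = K^{\frac{3}{2}}$
$87 \left(-308 + b{\left(P{\left(-3,-4 \right)} \right)}\right) = 87 \left(-308 + \left(10 + 2 \left(-4\right)^{2} \left(-3\right)^{2}\right)^{\frac{3}{2}}\right) = 87 \left(-308 + \left(10 + 2 \cdot 16 \cdot 9\right)^{\frac{3}{2}}\right) = 87 \left(-308 + \left(10 + 288\right)^{\frac{3}{2}}\right) = 87 \left(-308 + 298^{\frac{3}{2}}\right) = 87 \left(-308 + 298 \sqrt{298}\right) = -26796 + 25926 \sqrt{298}$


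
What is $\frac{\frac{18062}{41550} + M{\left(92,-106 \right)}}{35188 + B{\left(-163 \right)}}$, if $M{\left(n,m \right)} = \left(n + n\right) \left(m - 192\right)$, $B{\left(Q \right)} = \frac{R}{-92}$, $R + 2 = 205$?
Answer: $- \frac{104799570748}{67250607075} \approx -1.5583$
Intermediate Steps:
$R = 203$ ($R = -2 + 205 = 203$)
$B{\left(Q \right)} = - \frac{203}{92}$ ($B{\left(Q \right)} = \frac{203}{-92} = 203 \left(- \frac{1}{92}\right) = - \frac{203}{92}$)
$M{\left(n,m \right)} = 2 n \left(-192 + m\right)$
$\frac{\frac{18062}{41550} + M{\left(92,-106 \right)}}{35188 + B{\left(-163 \right)}} = \frac{\frac{18062}{41550} + 2 \cdot 92 \left(-192 - 106\right)}{35188 - \frac{203}{92}} = \frac{18062 \cdot \frac{1}{41550} + 2 \cdot 92 \left(-298\right)}{\frac{3237093}{92}} = \left(\frac{9031}{20775} - 54832\right) \frac{92}{3237093} = \left(- \frac{1139125769}{20775}\right) \frac{92}{3237093} = - \frac{104799570748}{67250607075}$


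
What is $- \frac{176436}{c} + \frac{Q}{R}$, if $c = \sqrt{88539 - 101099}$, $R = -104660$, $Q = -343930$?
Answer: $\frac{34393}{10466} + \frac{44109 i \sqrt{785}}{785} \approx 3.2862 + 1574.3 i$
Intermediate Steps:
$c = 4 i \sqrt{785}$ ($c = \sqrt{-12560} = 4 i \sqrt{785} \approx 112.07 i$)
$- \frac{176436}{c} + \frac{Q}{R} = - \frac{176436}{4 i \sqrt{785}} - \frac{343930}{-104660} = - 176436 \left(- \frac{i \sqrt{785}}{3140}\right) - - \frac{34393}{10466} = \frac{44109 i \sqrt{785}}{785} + \frac{34393}{10466} = \frac{34393}{10466} + \frac{44109 i \sqrt{785}}{785}$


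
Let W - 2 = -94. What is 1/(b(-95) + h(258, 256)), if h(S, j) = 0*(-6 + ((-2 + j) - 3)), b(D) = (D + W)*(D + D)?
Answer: 1/35530 ≈ 2.8145e-5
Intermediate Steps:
W = -92 (W = 2 - 94 = -92)
b(D) = 2*D*(-92 + D) (b(D) = (D - 92)*(D + D) = (-92 + D)*(2*D) = 2*D*(-92 + D))
h(S, j) = 0 (h(S, j) = 0*(-6 + (-5 + j)) = 0*(-11 + j) = 0)
1/(b(-95) + h(258, 256)) = 1/(2*(-95)*(-92 - 95) + 0) = 1/(2*(-95)*(-187) + 0) = 1/(35530 + 0) = 1/35530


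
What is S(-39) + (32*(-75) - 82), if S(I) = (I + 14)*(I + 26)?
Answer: -2157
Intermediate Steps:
S(I) = (14 + I)*(26 + I)
S(-39) + (32*(-75) - 82) = (364 + (-39)² + 40*(-39)) + (32*(-75) - 82) = (364 + 1521 - 1560) + (-2400 - 82) = 325 - 2482 = -2157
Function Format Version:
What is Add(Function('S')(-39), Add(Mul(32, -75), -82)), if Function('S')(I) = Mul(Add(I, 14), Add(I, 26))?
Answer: -2157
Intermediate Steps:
Function('S')(I) = Mul(Add(14, I), Add(26, I))
Add(Function('S')(-39), Add(Mul(32, -75), -82)) = Add(Add(364, Pow(-39, 2), Mul(40, -39)), Add(Mul(32, -75), -82)) = Add(Add(364, 1521, -1560), Add(-2400, -82)) = Add(325, -2482) = -2157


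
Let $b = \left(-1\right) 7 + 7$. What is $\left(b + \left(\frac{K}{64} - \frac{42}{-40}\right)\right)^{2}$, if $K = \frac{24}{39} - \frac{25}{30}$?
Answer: $\frac{682411129}{623001600} \approx 1.0954$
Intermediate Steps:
$K = - \frac{17}{78}$ ($K = 24 \cdot \frac{1}{39} - \frac{5}{6} = \frac{8}{13} - \frac{5}{6} = - \frac{17}{78} \approx -0.21795$)
$b = 0$ ($b = -7 + 7 = 0$)
$\left(b + \left(\frac{K}{64} - \frac{42}{-40}\right)\right)^{2} = \left(0 - \left(- \frac{21}{20} + \frac{17}{4992}\right)\right)^{2} = \left(0 - - \frac{26123}{24960}\right)^{2} = \left(0 + \left(- \frac{17}{4992} + \frac{21}{20}\right)\right)^{2} = \left(0 + \frac{26123}{24960}\right)^{2} = \left(\frac{26123}{24960}\right)^{2} = \frac{682411129}{623001600}$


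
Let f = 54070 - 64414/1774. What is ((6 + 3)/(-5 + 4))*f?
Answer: -431350947/887 ≈ -4.8630e+5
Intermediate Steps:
f = 47927883/887 (f = 54070 - 64414*1/1774 = 54070 - 32207/887 = 47927883/887 ≈ 54034.)
((6 + 3)/(-5 + 4))*f = ((6 + 3)/(-5 + 4))*(47927883/887) = (9/(-1))*(47927883/887) = (9*(-1))*(47927883/887) = -9*47927883/887 = -431350947/887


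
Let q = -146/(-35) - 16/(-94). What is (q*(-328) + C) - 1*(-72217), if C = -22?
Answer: 116418199/1645 ≈ 70771.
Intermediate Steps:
q = 7142/1645 (q = -146*(-1/35) - 16*(-1/94) = 146/35 + 8/47 = 7142/1645 ≈ 4.3416)
(q*(-328) + C) - 1*(-72217) = ((7142/1645)*(-328) - 22) - 1*(-72217) = (-2342576/1645 - 22) + 72217 = -2378766/1645 + 72217 = 116418199/1645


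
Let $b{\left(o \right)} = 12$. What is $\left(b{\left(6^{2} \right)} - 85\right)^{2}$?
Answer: $5329$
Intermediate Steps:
$\left(b{\left(6^{2} \right)} - 85\right)^{2} = \left(12 - 85\right)^{2} = \left(-73\right)^{2} = 5329$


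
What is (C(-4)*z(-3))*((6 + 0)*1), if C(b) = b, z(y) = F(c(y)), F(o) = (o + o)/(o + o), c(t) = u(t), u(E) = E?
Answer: -24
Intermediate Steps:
c(t) = t
F(o) = 1 (F(o) = (2*o)/((2*o)) = (2*o)*(1/(2*o)) = 1)
z(y) = 1
(C(-4)*z(-3))*((6 + 0)*1) = (-4*1)*((6 + 0)*1) = -24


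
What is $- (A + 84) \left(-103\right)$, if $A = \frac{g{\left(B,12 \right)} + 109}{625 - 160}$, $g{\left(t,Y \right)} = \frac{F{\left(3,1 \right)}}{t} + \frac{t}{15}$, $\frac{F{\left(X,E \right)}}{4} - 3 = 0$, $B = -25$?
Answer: $\frac{302563942}{34875} \approx 8675.7$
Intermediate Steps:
$F{\left(X,E \right)} = 12$ ($F{\left(X,E \right)} = 12 + 4 \cdot 0 = 12 + 0 = 12$)
$g{\left(t,Y \right)} = \frac{12}{t} + \frac{t}{15}$
$A = \frac{8014}{34875}$ ($A = \frac{\left(\frac{12}{-25} + \frac{1}{15} \left(-25\right)\right) + 109}{625 - 160} = \frac{\left(12 \left(- \frac{1}{25}\right) - \frac{5}{3}\right) + 109}{625 - 160} = \frac{\left(- \frac{12}{25} - \frac{5}{3}\right) + 109}{465} = \left(- \frac{161}{75} + 109\right) \frac{1}{465} = \frac{8014}{75} \cdot \frac{1}{465} = \frac{8014}{34875} \approx 0.22979$)
$- (A + 84) \left(-103\right) = - (\frac{8014}{34875} + 84) \left(-103\right) = \left(-1\right) \frac{2937514}{34875} \left(-103\right) = \left(- \frac{2937514}{34875}\right) \left(-103\right) = \frac{302563942}{34875}$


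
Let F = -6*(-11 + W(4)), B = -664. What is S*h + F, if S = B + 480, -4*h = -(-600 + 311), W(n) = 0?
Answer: 13360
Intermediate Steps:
F = 66 (F = -6*(-11 + 0) = -6*(-11) = 66)
h = -289/4 (h = -(-1)*(-600 + 311)/4 = -(-1)*(-289)/4 = -¼*289 = -289/4 ≈ -72.250)
S = -184 (S = -664 + 480 = -184)
S*h + F = -184*(-289/4) + 66 = 13294 + 66 = 13360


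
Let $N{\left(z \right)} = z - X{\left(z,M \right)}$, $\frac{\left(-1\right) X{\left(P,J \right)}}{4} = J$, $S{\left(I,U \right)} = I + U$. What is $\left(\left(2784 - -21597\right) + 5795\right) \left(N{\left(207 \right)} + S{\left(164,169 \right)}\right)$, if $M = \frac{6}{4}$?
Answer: $16476096$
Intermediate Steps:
$M = \frac{3}{2}$ ($M = 6 \cdot \frac{1}{4} = \frac{3}{2} \approx 1.5$)
$X{\left(P,J \right)} = - 4 J$
$N{\left(z \right)} = 6 + z$ ($N{\left(z \right)} = z - \left(-4\right) \frac{3}{2} = z - -6 = z + 6 = 6 + z$)
$\left(\left(2784 - -21597\right) + 5795\right) \left(N{\left(207 \right)} + S{\left(164,169 \right)}\right) = \left(\left(2784 - -21597\right) + 5795\right) \left(\left(6 + 207\right) + \left(164 + 169\right)\right) = \left(\left(2784 + 21597\right) + 5795\right) \left(213 + 333\right) = \left(24381 + 5795\right) 546 = 30176 \cdot 546 = 16476096$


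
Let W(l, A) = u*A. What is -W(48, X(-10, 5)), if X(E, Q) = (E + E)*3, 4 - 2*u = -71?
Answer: 2250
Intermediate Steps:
u = 75/2 (u = 2 - ½*(-71) = 2 + 71/2 = 75/2 ≈ 37.500)
X(E, Q) = 6*E (X(E, Q) = (2*E)*3 = 6*E)
W(l, A) = 75*A/2
-W(48, X(-10, 5)) = -75*6*(-10)/2 = -75*(-60)/2 = -1*(-2250) = 2250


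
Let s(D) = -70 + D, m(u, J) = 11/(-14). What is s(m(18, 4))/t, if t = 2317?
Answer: -991/32438 ≈ -0.030551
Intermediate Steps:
m(u, J) = -11/14 (m(u, J) = 11*(-1/14) = -11/14)
s(m(18, 4))/t = (-70 - 11/14)/2317 = -991/14*1/2317 = -991/32438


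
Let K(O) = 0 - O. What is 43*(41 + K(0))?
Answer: 1763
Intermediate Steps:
K(O) = -O
43*(41 + K(0)) = 43*(41 - 1*0) = 43*(41 + 0) = 43*41 = 1763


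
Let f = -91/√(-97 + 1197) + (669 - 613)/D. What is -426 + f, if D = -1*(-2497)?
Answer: -1063666/2497 - 91*√11/110 ≈ -428.72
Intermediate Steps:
D = 2497
f = 56/2497 - 91*√11/110 (f = -91/√(-97 + 1197) + (669 - 613)/2497 = -91*√11/110 + 56*(1/2497) = -91*√11/110 + 56/2497 = 56/2497 - 91*√11/110 ≈ -2.7213)
-426 + f = -426 + (56/2497 - 91*√11/110) = -1063666/2497 - 91*√11/110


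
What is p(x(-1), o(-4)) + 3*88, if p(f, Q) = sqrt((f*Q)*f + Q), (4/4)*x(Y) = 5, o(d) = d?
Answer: 264 + 2*I*sqrt(26) ≈ 264.0 + 10.198*I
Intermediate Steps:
x(Y) = 5
p(f, Q) = sqrt(Q + Q*f**2) (p(f, Q) = sqrt((Q*f)*f + Q) = sqrt(Q*f**2 + Q) = sqrt(Q + Q*f**2))
p(x(-1), o(-4)) + 3*88 = sqrt(-4*(1 + 5**2)) + 3*88 = sqrt(-4*(1 + 25)) + 264 = sqrt(-4*26) + 264 = sqrt(-104) + 264 = 2*I*sqrt(26) + 264 = 264 + 2*I*sqrt(26)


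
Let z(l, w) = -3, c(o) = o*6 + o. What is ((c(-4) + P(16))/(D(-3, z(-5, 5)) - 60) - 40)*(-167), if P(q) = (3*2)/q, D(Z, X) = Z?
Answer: 3329813/504 ≈ 6606.8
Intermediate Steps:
c(o) = 7*o (c(o) = 6*o + o = 7*o)
P(q) = 6/q
((c(-4) + P(16))/(D(-3, z(-5, 5)) - 60) - 40)*(-167) = ((7*(-4) + 6/16)/(-3 - 60) - 40)*(-167) = ((-28 + 6*(1/16))/(-63) - 40)*(-167) = ((-28 + 3/8)*(-1/63) - 40)*(-167) = (-221/8*(-1/63) - 40)*(-167) = (221/504 - 40)*(-167) = -19939/504*(-167) = 3329813/504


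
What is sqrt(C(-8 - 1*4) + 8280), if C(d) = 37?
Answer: sqrt(8317) ≈ 91.198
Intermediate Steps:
sqrt(C(-8 - 1*4) + 8280) = sqrt(37 + 8280) = sqrt(8317)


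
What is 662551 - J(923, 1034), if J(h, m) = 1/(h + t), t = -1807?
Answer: 585695085/884 ≈ 6.6255e+5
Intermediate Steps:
J(h, m) = 1/(-1807 + h) (J(h, m) = 1/(h - 1807) = 1/(-1807 + h))
662551 - J(923, 1034) = 662551 - 1/(-1807 + 923) = 662551 - 1/(-884) = 662551 - 1*(-1/884) = 662551 + 1/884 = 585695085/884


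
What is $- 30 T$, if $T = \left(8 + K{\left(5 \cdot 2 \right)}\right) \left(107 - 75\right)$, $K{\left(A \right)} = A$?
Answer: $-17280$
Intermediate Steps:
$T = 576$ ($T = \left(8 + 5 \cdot 2\right) \left(107 - 75\right) = \left(8 + 10\right) 32 = 18 \cdot 32 = 576$)
$- 30 T = \left(-30\right) 576 = -17280$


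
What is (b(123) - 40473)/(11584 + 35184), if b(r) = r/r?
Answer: -5059/5846 ≈ -0.86538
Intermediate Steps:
b(r) = 1
(b(123) - 40473)/(11584 + 35184) = (1 - 40473)/(11584 + 35184) = -40472/46768 = -40472*1/46768 = -5059/5846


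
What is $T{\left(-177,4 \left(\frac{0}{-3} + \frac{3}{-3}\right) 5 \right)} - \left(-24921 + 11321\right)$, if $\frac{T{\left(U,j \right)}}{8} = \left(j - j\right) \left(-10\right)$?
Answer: $13600$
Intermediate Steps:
$T{\left(U,j \right)} = 0$ ($T{\left(U,j \right)} = 8 \left(j - j\right) \left(-10\right) = 8 \cdot 0 \left(-10\right) = 8 \cdot 0 = 0$)
$T{\left(-177,4 \left(\frac{0}{-3} + \frac{3}{-3}\right) 5 \right)} - \left(-24921 + 11321\right) = 0 - \left(-24921 + 11321\right) = 0 - -13600 = 0 + 13600 = 13600$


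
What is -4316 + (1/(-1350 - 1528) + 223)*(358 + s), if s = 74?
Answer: 132416564/1439 ≈ 92020.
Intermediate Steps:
-4316 + (1/(-1350 - 1528) + 223)*(358 + s) = -4316 + (1/(-1350 - 1528) + 223)*(358 + 74) = -4316 + (1/(-2878) + 223)*432 = -4316 + (-1/2878 + 223)*432 = -4316 + (641793/2878)*432 = -4316 + 138627288/1439 = 132416564/1439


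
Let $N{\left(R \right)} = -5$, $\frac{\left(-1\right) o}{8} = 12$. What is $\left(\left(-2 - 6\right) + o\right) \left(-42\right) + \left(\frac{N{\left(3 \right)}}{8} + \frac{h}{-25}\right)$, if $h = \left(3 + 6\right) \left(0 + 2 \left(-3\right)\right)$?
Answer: $\frac{873907}{200} \approx 4369.5$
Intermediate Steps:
$o = -96$ ($o = \left(-8\right) 12 = -96$)
$h = -54$ ($h = 9 \left(0 - 6\right) = 9 \left(-6\right) = -54$)
$\left(\left(-2 - 6\right) + o\right) \left(-42\right) + \left(\frac{N{\left(3 \right)}}{8} + \frac{h}{-25}\right) = \left(\left(-2 - 6\right) - 96\right) \left(-42\right) - \left(- \frac{54}{25} + \frac{5}{8}\right) = \left(-8 - 96\right) \left(-42\right) - - \frac{307}{200} = \left(-104\right) \left(-42\right) + \left(- \frac{5}{8} + \frac{54}{25}\right) = 4368 + \frac{307}{200} = \frac{873907}{200}$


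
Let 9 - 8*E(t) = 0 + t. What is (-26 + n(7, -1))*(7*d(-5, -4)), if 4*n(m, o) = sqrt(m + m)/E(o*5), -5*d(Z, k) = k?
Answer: -728/5 + 4*sqrt(14)/5 ≈ -142.61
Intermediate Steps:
d(Z, k) = -k/5
E(t) = 9/8 - t/8 (E(t) = 9/8 - (0 + t)/8 = 9/8 - t/8)
n(m, o) = sqrt(2)*sqrt(m)/(4*(9/8 - 5*o/8)) (n(m, o) = (sqrt(m + m)/(9/8 - o*5/8))/4 = (sqrt(2*m)/(9/8 - 5*o/8))/4 = ((sqrt(2)*sqrt(m))/(9/8 - 5*o/8))/4 = (sqrt(2)*sqrt(m)/(9/8 - 5*o/8))/4 = sqrt(2)*sqrt(m)/(4*(9/8 - 5*o/8)))
(-26 + n(7, -1))*(7*d(-5, -4)) = (-26 - 2*sqrt(2)*sqrt(7)/(-9 + 5*(-1)))*(7*(-1/5*(-4))) = (-26 - 2*sqrt(2)*sqrt(7)/(-9 - 5))*(7*(4/5)) = (-26 - 2*sqrt(2)*sqrt(7)/(-14))*(28/5) = (-26 - 2*sqrt(2)*sqrt(7)*(-1/14))*(28/5) = (-26 + sqrt(14)/7)*(28/5) = -728/5 + 4*sqrt(14)/5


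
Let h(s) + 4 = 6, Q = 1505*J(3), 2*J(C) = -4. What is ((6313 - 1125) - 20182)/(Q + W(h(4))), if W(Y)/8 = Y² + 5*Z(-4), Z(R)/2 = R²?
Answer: 2499/283 ≈ 8.8304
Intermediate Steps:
J(C) = -2 (J(C) = (½)*(-4) = -2)
Z(R) = 2*R²
Q = -3010 (Q = 1505*(-2) = -3010)
h(s) = 2 (h(s) = -4 + 6 = 2)
W(Y) = 1280 + 8*Y² (W(Y) = 8*(Y² + 5*(2*(-4)²)) = 8*(Y² + 5*(2*16)) = 8*(Y² + 5*32) = 8*(Y² + 160) = 8*(160 + Y²) = 1280 + 8*Y²)
((6313 - 1125) - 20182)/(Q + W(h(4))) = ((6313 - 1125) - 20182)/(-3010 + (1280 + 8*2²)) = (5188 - 20182)/(-3010 + (1280 + 8*4)) = -14994/(-3010 + (1280 + 32)) = -14994/(-3010 + 1312) = -14994/(-1698) = -14994*(-1/1698) = 2499/283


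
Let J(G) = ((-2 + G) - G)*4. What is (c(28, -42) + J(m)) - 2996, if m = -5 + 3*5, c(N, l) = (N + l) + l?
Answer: -3060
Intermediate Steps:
c(N, l) = N + 2*l
m = 10 (m = -5 + 15 = 10)
J(G) = -8 (J(G) = -2*4 = -8)
(c(28, -42) + J(m)) - 2996 = ((28 + 2*(-42)) - 8) - 2996 = ((28 - 84) - 8) - 2996 = (-56 - 8) - 2996 = -64 - 2996 = -3060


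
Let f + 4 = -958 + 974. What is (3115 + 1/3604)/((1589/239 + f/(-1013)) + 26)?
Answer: 2718004793327/28477261884 ≈ 95.445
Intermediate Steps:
f = 12 (f = -4 + (-958 + 974) = -4 + 16 = 12)
(3115 + 1/3604)/((1589/239 + f/(-1013)) + 26) = (3115 + 1/3604)/((1589/239 + 12/(-1013)) + 26) = (3115 + 1/3604)/((1589*(1/239) + 12*(-1/1013)) + 26) = 11226461/(3604*((1589/239 - 12/1013) + 26)) = 11226461/(3604*(1606789/242107 + 26)) = 11226461/(3604*(7901571/242107)) = (11226461/3604)*(242107/7901571) = 2718004793327/28477261884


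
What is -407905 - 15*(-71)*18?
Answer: -388735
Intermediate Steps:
-407905 - 15*(-71)*18 = -407905 + 1065*18 = -407905 + 19170 = -388735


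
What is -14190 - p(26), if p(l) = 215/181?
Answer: -2568605/181 ≈ -14191.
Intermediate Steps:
p(l) = 215/181 (p(l) = 215*(1/181) = 215/181)
-14190 - p(26) = -14190 - 1*215/181 = -14190 - 215/181 = -2568605/181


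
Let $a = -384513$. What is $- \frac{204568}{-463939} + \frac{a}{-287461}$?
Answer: $\frac{33885128365}{19052052697} \approx 1.7786$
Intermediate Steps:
$- \frac{204568}{-463939} + \frac{a}{-287461} = - \frac{204568}{-463939} - \frac{384513}{-287461} = \left(-204568\right) \left(- \frac{1}{463939}\right) - - \frac{384513}{287461} = \frac{29224}{66277} + \frac{384513}{287461} = \frac{33885128365}{19052052697}$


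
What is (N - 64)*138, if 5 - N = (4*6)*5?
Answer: -24702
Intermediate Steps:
N = -115 (N = 5 - 4*6*5 = 5 - 24*5 = 5 - 1*120 = 5 - 120 = -115)
(N - 64)*138 = (-115 - 64)*138 = -179*138 = -24702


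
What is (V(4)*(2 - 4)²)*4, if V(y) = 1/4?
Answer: 4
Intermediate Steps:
V(y) = ¼
(V(4)*(2 - 4)²)*4 = ((2 - 4)²/4)*4 = ((¼)*(-2)²)*4 = ((¼)*4)*4 = 1*4 = 4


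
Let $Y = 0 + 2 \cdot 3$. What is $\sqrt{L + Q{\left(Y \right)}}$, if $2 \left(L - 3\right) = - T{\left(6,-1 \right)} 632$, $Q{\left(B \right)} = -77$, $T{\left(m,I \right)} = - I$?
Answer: $i \sqrt{390} \approx 19.748 i$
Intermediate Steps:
$Y = 6$ ($Y = 0 + 6 = 6$)
$L = -313$ ($L = 3 + \frac{\left(-1\right) \left(-1\right) \left(-1\right) 632}{2} = 3 + \frac{\left(-1\right) 1 \cdot 632}{2} = 3 + \frac{\left(-1\right) 632}{2} = 3 + \frac{1}{2} \left(-632\right) = 3 - 316 = -313$)
$\sqrt{L + Q{\left(Y \right)}} = \sqrt{-313 - 77} = \sqrt{-390} = i \sqrt{390}$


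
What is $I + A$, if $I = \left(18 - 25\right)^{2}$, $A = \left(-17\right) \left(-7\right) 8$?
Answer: $1001$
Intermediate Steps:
$A = 952$ ($A = 119 \cdot 8 = 952$)
$I = 49$ ($I = \left(-7\right)^{2} = 49$)
$I + A = 49 + 952 = 1001$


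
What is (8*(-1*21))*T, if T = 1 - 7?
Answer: 1008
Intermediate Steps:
T = -6
(8*(-1*21))*T = (8*(-1*21))*(-6) = (8*(-21))*(-6) = -168*(-6) = 1008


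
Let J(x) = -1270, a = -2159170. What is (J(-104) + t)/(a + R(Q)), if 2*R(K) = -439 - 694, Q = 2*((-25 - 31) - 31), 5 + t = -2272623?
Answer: 4547796/4319473 ≈ 1.0529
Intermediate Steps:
t = -2272628 (t = -5 - 2272623 = -2272628)
Q = -174 (Q = 2*(-56 - 31) = 2*(-87) = -174)
R(K) = -1133/2 (R(K) = (-439 - 694)/2 = (1/2)*(-1133) = -1133/2)
(J(-104) + t)/(a + R(Q)) = (-1270 - 2272628)/(-2159170 - 1133/2) = -2273898/(-4319473/2) = -2273898*(-2/4319473) = 4547796/4319473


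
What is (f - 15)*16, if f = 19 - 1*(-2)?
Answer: 96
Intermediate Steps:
f = 21 (f = 19 + 2 = 21)
(f - 15)*16 = (21 - 15)*16 = 6*16 = 96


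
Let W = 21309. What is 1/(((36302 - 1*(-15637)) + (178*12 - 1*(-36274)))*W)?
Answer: 1/1925246841 ≈ 5.1941e-10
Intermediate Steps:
1/(((36302 - 1*(-15637)) + (178*12 - 1*(-36274)))*W) = 1/(((36302 - 1*(-15637)) + (178*12 - 1*(-36274)))*21309) = (1/21309)/((36302 + 15637) + (2136 + 36274)) = (1/21309)/(51939 + 38410) = (1/21309)/90349 = (1/90349)*(1/21309) = 1/1925246841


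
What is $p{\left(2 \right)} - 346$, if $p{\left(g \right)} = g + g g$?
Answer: $-340$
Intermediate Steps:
$p{\left(g \right)} = g + g^{2}$
$p{\left(2 \right)} - 346 = 2 \left(1 + 2\right) - 346 = 2 \cdot 3 - 346 = 6 - 346 = -340$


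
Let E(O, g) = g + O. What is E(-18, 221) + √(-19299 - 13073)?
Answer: 203 + 2*I*√8093 ≈ 203.0 + 179.92*I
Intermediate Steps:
E(O, g) = O + g
E(-18, 221) + √(-19299 - 13073) = (-18 + 221) + √(-19299 - 13073) = 203 + √(-32372) = 203 + 2*I*√8093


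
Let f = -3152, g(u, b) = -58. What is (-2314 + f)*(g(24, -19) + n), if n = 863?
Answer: -4400130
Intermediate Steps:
(-2314 + f)*(g(24, -19) + n) = (-2314 - 3152)*(-58 + 863) = -5466*805 = -4400130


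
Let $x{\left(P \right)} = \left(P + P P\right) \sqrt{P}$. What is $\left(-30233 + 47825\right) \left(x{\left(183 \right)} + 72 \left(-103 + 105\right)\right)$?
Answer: $2533248 + 592357824 \sqrt{183} \approx 8.0158 \cdot 10^{9}$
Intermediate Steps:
$x{\left(P \right)} = \sqrt{P} \left(P + P^{2}\right)$ ($x{\left(P \right)} = \left(P + P^{2}\right) \sqrt{P} = \sqrt{P} \left(P + P^{2}\right)$)
$\left(-30233 + 47825\right) \left(x{\left(183 \right)} + 72 \left(-103 + 105\right)\right) = \left(-30233 + 47825\right) \left(183^{\frac{3}{2}} \left(1 + 183\right) + 72 \left(-103 + 105\right)\right) = 17592 \left(183 \sqrt{183} \cdot 184 + 72 \cdot 2\right) = 17592 \left(33672 \sqrt{183} + 144\right) = 17592 \left(144 + 33672 \sqrt{183}\right) = 2533248 + 592357824 \sqrt{183}$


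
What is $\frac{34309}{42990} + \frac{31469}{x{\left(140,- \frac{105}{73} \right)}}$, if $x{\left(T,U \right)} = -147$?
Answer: $- \frac{149756543}{702170} \approx -213.28$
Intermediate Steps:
$\frac{34309}{42990} + \frac{31469}{x{\left(140,- \frac{105}{73} \right)}} = \frac{34309}{42990} + \frac{31469}{-147} = 34309 \cdot \frac{1}{42990} + 31469 \left(- \frac{1}{147}\right) = \frac{34309}{42990} - \frac{31469}{147} = - \frac{149756543}{702170}$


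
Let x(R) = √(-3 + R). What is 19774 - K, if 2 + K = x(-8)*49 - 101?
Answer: 19877 - 49*I*√11 ≈ 19877.0 - 162.51*I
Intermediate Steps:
K = -103 + 49*I*√11 (K = -2 + (√(-3 - 8)*49 - 101) = -2 + (√(-11)*49 - 101) = -2 + ((I*√11)*49 - 101) = -2 + (49*I*√11 - 101) = -2 + (-101 + 49*I*√11) = -103 + 49*I*√11 ≈ -103.0 + 162.51*I)
19774 - K = 19774 - (-103 + 49*I*√11) = 19774 + (103 - 49*I*√11) = 19877 - 49*I*√11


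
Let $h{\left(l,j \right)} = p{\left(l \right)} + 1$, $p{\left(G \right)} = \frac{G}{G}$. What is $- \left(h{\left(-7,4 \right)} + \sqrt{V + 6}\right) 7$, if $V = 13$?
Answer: $-14 - 7 \sqrt{19} \approx -44.512$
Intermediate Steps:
$p{\left(G \right)} = 1$
$h{\left(l,j \right)} = 2$ ($h{\left(l,j \right)} = 1 + 1 = 2$)
$- \left(h{\left(-7,4 \right)} + \sqrt{V + 6}\right) 7 = - \left(2 + \sqrt{13 + 6}\right) 7 = - \left(2 + \sqrt{19}\right) 7 = - (14 + 7 \sqrt{19}) = -14 - 7 \sqrt{19}$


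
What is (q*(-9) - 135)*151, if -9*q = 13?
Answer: -18422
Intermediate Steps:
q = -13/9 (q = -⅑*13 = -13/9 ≈ -1.4444)
(q*(-9) - 135)*151 = (-13/9*(-9) - 135)*151 = (13 - 135)*151 = -122*151 = -18422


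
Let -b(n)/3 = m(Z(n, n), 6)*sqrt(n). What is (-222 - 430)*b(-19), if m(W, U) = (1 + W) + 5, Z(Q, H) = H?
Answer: -25428*I*sqrt(19) ≈ -1.1084e+5*I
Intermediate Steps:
m(W, U) = 6 + W
b(n) = -3*sqrt(n)*(6 + n) (b(n) = -3*(6 + n)*sqrt(n) = -3*sqrt(n)*(6 + n))
(-222 - 430)*b(-19) = (-222 - 430)*(3*sqrt(-19)*(-6 - 1*(-19))) = -1956*I*sqrt(19)*(-6 + 19) = -1956*I*sqrt(19)*13 = -25428*I*sqrt(19)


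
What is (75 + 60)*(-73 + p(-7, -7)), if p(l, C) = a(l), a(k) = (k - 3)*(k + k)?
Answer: 9045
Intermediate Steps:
a(k) = 2*k*(-3 + k) (a(k) = (-3 + k)*(2*k) = 2*k*(-3 + k))
p(l, C) = 2*l*(-3 + l)
(75 + 60)*(-73 + p(-7, -7)) = (75 + 60)*(-73 + 2*(-7)*(-3 - 7)) = 135*(-73 + 2*(-7)*(-10)) = 135*(-73 + 140) = 135*67 = 9045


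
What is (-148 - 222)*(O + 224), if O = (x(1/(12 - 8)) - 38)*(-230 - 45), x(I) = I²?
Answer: -31544165/8 ≈ -3.9430e+6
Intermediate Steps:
O = 166925/16 (O = ((1/(12 - 8))² - 38)*(-230 - 45) = ((1/4)² - 38)*(-275) = ((¼)² - 38)*(-275) = (1/16 - 38)*(-275) = -607/16*(-275) = 166925/16 ≈ 10433.)
(-148 - 222)*(O + 224) = (-148 - 222)*(166925/16 + 224) = -370*170509/16 = -31544165/8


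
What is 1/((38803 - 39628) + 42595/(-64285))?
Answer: -12857/10615544 ≈ -0.0012111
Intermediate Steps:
1/((38803 - 39628) + 42595/(-64285)) = 1/(-825 + 42595*(-1/64285)) = 1/(-825 - 8519/12857) = 1/(-10615544/12857) = -12857/10615544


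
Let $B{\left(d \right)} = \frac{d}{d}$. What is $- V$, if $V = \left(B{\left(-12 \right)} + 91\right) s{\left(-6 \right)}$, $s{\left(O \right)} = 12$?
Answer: $-1104$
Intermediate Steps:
$B{\left(d \right)} = 1$
$V = 1104$ ($V = \left(1 + 91\right) 12 = 92 \cdot 12 = 1104$)
$- V = \left(-1\right) 1104 = -1104$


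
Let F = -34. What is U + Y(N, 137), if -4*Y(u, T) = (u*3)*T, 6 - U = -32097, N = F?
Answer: 71193/2 ≈ 35597.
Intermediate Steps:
N = -34
U = 32103 (U = 6 - 1*(-32097) = 6 + 32097 = 32103)
Y(u, T) = -3*T*u/4 (Y(u, T) = -u*3*T/4 = -3*u*T/4 = -3*T*u/4)
U + Y(N, 137) = 32103 - 3/4*137*(-34) = 32103 + 6987/2 = 71193/2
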